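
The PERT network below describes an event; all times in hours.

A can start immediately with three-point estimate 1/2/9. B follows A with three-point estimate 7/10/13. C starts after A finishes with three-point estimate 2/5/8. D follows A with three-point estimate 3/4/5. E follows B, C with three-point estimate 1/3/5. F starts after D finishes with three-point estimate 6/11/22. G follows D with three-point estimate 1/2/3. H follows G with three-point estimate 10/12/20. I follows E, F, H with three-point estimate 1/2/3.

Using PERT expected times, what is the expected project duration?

24 hours

te_A = (1 + 4·2 + 9)/6 = 18/6 = 3
te_B = (7 + 4·10 + 13)/6 = 60/6 = 10
te_C = (2 + 4·5 + 8)/6 = 30/6 = 5
te_D = (3 + 4·4 + 5)/6 = 24/6 = 4
te_E = (1 + 4·3 + 5)/6 = 18/6 = 3
te_F = (6 + 4·11 + 22)/6 = 72/6 = 12
te_G = (1 + 4·2 + 3)/6 = 12/6 = 2
te_H = (10 + 4·12 + 20)/6 = 78/6 = 13
te_I = (1 + 4·2 + 3)/6 = 12/6 = 2

Forward pass:
ES_A = 0; EF_A = 3
ES_B = 3; EF_B = 3+10 = 13
ES_C = 3; EF_C = 3+5 = 8
ES_D = 3; EF_D = 3+4 = 7
ES_E = max(EF_B=13, EF_C=8) = 13; EF_E = 13+3 = 16
ES_F = 7; EF_F = 7+12 = 19
ES_G = 7; EF_G = 7+2 = 9
ES_H = 9; EF_H = 9+13 = 22
ES_I = max(EF_E=16, EF_F=19, EF_H=22) = 22; EF_I = 22+2 = 24
Expected project duration μ = 24 hours. Critical path: A → D → G → H → I.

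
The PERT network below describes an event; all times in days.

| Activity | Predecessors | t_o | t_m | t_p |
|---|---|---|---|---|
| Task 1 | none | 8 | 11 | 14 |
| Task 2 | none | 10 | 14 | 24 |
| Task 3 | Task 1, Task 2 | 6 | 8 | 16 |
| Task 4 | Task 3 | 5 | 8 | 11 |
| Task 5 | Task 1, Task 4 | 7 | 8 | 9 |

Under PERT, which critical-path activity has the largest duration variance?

te_Task 1 = (8 + 4·11 + 14)/6 = 66/6 = 11; σ²_Task 1 = ((14−8)/6)² = 1.000
te_Task 2 = (10 + 4·14 + 24)/6 = 90/6 = 15; σ²_Task 2 = ((24−10)/6)² = 5.444
te_Task 3 = (6 + 4·8 + 16)/6 = 54/6 = 9; σ²_Task 3 = ((16−6)/6)² = 2.778
te_Task 4 = (5 + 4·8 + 11)/6 = 48/6 = 8; σ²_Task 4 = ((11−5)/6)² = 1.000
te_Task 5 = (7 + 4·8 + 9)/6 = 48/6 = 8; σ²_Task 5 = ((9−7)/6)² = 0.111

Forward pass:
ES_Task 1 = 0; EF_Task 1 = 11
ES_Task 2 = 0; EF_Task 2 = 15
ES_Task 3 = max(EF_Task 1=11, EF_Task 2=15) = 15; EF_Task 3 = 15+9 = 24
ES_Task 4 = 24; EF_Task 4 = 24+8 = 32
ES_Task 5 = max(EF_Task 1=11, EF_Task 4=32) = 32; EF_Task 5 = 32+8 = 40
Expected project duration μ = 40 days. Critical path: Task 2 → Task 3 → Task 4 → Task 5.

Variances on critical path: σ²_Task 2=5.444, σ²_Task 3=2.778, σ²_Task 4=1.000, σ²_Task 5=0.111.
Largest is σ²_Task 2 = 5.444.

Task 2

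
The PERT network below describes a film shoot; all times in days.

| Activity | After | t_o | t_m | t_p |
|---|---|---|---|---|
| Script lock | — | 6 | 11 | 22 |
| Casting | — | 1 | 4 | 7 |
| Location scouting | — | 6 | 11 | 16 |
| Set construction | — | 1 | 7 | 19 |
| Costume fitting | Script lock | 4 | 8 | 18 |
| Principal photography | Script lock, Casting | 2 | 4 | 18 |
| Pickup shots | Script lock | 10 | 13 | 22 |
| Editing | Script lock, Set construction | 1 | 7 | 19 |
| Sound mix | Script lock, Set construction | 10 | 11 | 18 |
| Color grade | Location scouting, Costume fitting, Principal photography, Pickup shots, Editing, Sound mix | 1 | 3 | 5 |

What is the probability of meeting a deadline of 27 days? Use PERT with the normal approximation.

0.278

te_Script lock = (6 + 4·11 + 22)/6 = 72/6 = 12; σ²_Script lock = ((22−6)/6)² = 7.111
te_Casting = (1 + 4·4 + 7)/6 = 24/6 = 4; σ²_Casting = ((7−1)/6)² = 1.000
te_Location scouting = (6 + 4·11 + 16)/6 = 66/6 = 11; σ²_Location scouting = ((16−6)/6)² = 2.778
te_Set construction = (1 + 4·7 + 19)/6 = 48/6 = 8; σ²_Set construction = ((19−1)/6)² = 9.000
te_Costume fitting = (4 + 4·8 + 18)/6 = 54/6 = 9; σ²_Costume fitting = ((18−4)/6)² = 5.444
te_Principal photography = (2 + 4·4 + 18)/6 = 36/6 = 6; σ²_Principal photography = ((18−2)/6)² = 7.111
te_Pickup shots = (10 + 4·13 + 22)/6 = 84/6 = 14; σ²_Pickup shots = ((22−10)/6)² = 4.000
te_Editing = (1 + 4·7 + 19)/6 = 48/6 = 8; σ²_Editing = ((19−1)/6)² = 9.000
te_Sound mix = (10 + 4·11 + 18)/6 = 72/6 = 12; σ²_Sound mix = ((18−10)/6)² = 1.778
te_Color grade = (1 + 4·3 + 5)/6 = 18/6 = 3; σ²_Color grade = ((5−1)/6)² = 0.444

Forward pass:
ES_Script lock = 0; EF_Script lock = 12
ES_Casting = 0; EF_Casting = 4
ES_Location scouting = 0; EF_Location scouting = 11
ES_Set construction = 0; EF_Set construction = 8
ES_Costume fitting = 12; EF_Costume fitting = 12+9 = 21
ES_Principal photography = max(EF_Script lock=12, EF_Casting=4) = 12; EF_Principal photography = 12+6 = 18
ES_Pickup shots = 12; EF_Pickup shots = 12+14 = 26
ES_Editing = max(EF_Script lock=12, EF_Set construction=8) = 12; EF_Editing = 12+8 = 20
ES_Sound mix = max(EF_Script lock=12, EF_Set construction=8) = 12; EF_Sound mix = 12+12 = 24
ES_Color grade = max(EF_Location scouting=11, EF_Costume fitting=21, EF_Principal photography=18, EF_Pickup shots=26, EF_Editing=20, EF_Sound mix=24) = 26; EF_Color grade = 26+3 = 29
Expected project duration μ = 29 days. Critical path: Script lock → Pickup shots → Color grade.

Variance along critical path = 7.111 + 4.000 + 0.444 = 11.556; σ = √11.556 = 3.399 days.
Z = (27 − 29) / 3.399 = -0.588
P(T ≤ 27) = Φ(-0.588) ≈ 0.278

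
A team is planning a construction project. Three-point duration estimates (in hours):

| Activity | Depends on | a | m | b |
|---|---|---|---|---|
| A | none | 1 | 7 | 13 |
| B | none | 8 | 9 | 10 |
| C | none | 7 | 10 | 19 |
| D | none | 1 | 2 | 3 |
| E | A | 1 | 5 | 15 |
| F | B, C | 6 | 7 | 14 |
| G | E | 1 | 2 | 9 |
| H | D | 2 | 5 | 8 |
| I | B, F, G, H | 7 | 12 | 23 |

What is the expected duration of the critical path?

32 hours

te_A = (1 + 4·7 + 13)/6 = 42/6 = 7
te_B = (8 + 4·9 + 10)/6 = 54/6 = 9
te_C = (7 + 4·10 + 19)/6 = 66/6 = 11
te_D = (1 + 4·2 + 3)/6 = 12/6 = 2
te_E = (1 + 4·5 + 15)/6 = 36/6 = 6
te_F = (6 + 4·7 + 14)/6 = 48/6 = 8
te_G = (1 + 4·2 + 9)/6 = 18/6 = 3
te_H = (2 + 4·5 + 8)/6 = 30/6 = 5
te_I = (7 + 4·12 + 23)/6 = 78/6 = 13

Forward pass:
ES_A = 0; EF_A = 7
ES_B = 0; EF_B = 9
ES_C = 0; EF_C = 11
ES_D = 0; EF_D = 2
ES_E = 7; EF_E = 7+6 = 13
ES_F = max(EF_B=9, EF_C=11) = 11; EF_F = 11+8 = 19
ES_G = 13; EF_G = 13+3 = 16
ES_H = 2; EF_H = 2+5 = 7
ES_I = max(EF_B=9, EF_F=19, EF_G=16, EF_H=7) = 19; EF_I = 19+13 = 32
Expected project duration μ = 32 hours. Critical path: C → F → I.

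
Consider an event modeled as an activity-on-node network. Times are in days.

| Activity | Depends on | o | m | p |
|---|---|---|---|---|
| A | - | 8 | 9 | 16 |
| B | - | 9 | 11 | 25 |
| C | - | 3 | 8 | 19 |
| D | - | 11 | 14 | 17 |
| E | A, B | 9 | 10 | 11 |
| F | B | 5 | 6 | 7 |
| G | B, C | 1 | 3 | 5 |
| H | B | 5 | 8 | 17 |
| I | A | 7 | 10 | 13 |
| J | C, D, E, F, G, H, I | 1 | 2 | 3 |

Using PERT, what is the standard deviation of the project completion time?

te_A = (8 + 4·9 + 16)/6 = 60/6 = 10; σ²_A = ((16−8)/6)² = 1.778
te_B = (9 + 4·11 + 25)/6 = 78/6 = 13; σ²_B = ((25−9)/6)² = 7.111
te_C = (3 + 4·8 + 19)/6 = 54/6 = 9; σ²_C = ((19−3)/6)² = 7.111
te_D = (11 + 4·14 + 17)/6 = 84/6 = 14; σ²_D = ((17−11)/6)² = 1.000
te_E = (9 + 4·10 + 11)/6 = 60/6 = 10; σ²_E = ((11−9)/6)² = 0.111
te_F = (5 + 4·6 + 7)/6 = 36/6 = 6; σ²_F = ((7−5)/6)² = 0.111
te_G = (1 + 4·3 + 5)/6 = 18/6 = 3; σ²_G = ((5−1)/6)² = 0.444
te_H = (5 + 4·8 + 17)/6 = 54/6 = 9; σ²_H = ((17−5)/6)² = 4.000
te_I = (7 + 4·10 + 13)/6 = 60/6 = 10; σ²_I = ((13−7)/6)² = 1.000
te_J = (1 + 4·2 + 3)/6 = 12/6 = 2; σ²_J = ((3−1)/6)² = 0.111

Forward pass:
ES_A = 0; EF_A = 10
ES_B = 0; EF_B = 13
ES_C = 0; EF_C = 9
ES_D = 0; EF_D = 14
ES_E = max(EF_A=10, EF_B=13) = 13; EF_E = 13+10 = 23
ES_F = 13; EF_F = 13+6 = 19
ES_G = max(EF_B=13, EF_C=9) = 13; EF_G = 13+3 = 16
ES_H = 13; EF_H = 13+9 = 22
ES_I = 10; EF_I = 10+10 = 20
ES_J = max(EF_C=9, EF_D=14, EF_E=23, EF_F=19, EF_G=16, EF_H=22, EF_I=20) = 23; EF_J = 23+2 = 25
Expected project duration μ = 25 days. Critical path: B → E → J.

Variance along critical path = 7.111 + 0.111 + 0.111 = 7.333
σ = √7.333 = 2.708 days

2.71 days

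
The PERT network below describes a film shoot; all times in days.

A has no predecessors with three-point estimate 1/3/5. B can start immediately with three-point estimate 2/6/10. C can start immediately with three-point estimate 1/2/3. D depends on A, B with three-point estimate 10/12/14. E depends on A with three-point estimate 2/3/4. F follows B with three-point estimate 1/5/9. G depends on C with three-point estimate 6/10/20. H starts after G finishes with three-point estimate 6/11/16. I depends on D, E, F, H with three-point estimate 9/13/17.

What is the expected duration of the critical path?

te_A = (1 + 4·3 + 5)/6 = 18/6 = 3
te_B = (2 + 4·6 + 10)/6 = 36/6 = 6
te_C = (1 + 4·2 + 3)/6 = 12/6 = 2
te_D = (10 + 4·12 + 14)/6 = 72/6 = 12
te_E = (2 + 4·3 + 4)/6 = 18/6 = 3
te_F = (1 + 4·5 + 9)/6 = 30/6 = 5
te_G = (6 + 4·10 + 20)/6 = 66/6 = 11
te_H = (6 + 4·11 + 16)/6 = 66/6 = 11
te_I = (9 + 4·13 + 17)/6 = 78/6 = 13

Forward pass:
ES_A = 0; EF_A = 3
ES_B = 0; EF_B = 6
ES_C = 0; EF_C = 2
ES_D = max(EF_A=3, EF_B=6) = 6; EF_D = 6+12 = 18
ES_E = 3; EF_E = 3+3 = 6
ES_F = 6; EF_F = 6+5 = 11
ES_G = 2; EF_G = 2+11 = 13
ES_H = 13; EF_H = 13+11 = 24
ES_I = max(EF_D=18, EF_E=6, EF_F=11, EF_H=24) = 24; EF_I = 24+13 = 37
Expected project duration μ = 37 days. Critical path: C → G → H → I.

37 days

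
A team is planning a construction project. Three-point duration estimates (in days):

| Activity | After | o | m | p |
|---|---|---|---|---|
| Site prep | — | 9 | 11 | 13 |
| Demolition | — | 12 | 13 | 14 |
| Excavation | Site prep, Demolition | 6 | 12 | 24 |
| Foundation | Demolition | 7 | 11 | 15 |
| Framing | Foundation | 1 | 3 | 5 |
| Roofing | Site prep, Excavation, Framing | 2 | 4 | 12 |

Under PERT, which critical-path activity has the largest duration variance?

Roofing

te_Site prep = (9 + 4·11 + 13)/6 = 66/6 = 11; σ²_Site prep = ((13−9)/6)² = 0.444
te_Demolition = (12 + 4·13 + 14)/6 = 78/6 = 13; σ²_Demolition = ((14−12)/6)² = 0.111
te_Excavation = (6 + 4·12 + 24)/6 = 78/6 = 13; σ²_Excavation = ((24−6)/6)² = 9.000
te_Foundation = (7 + 4·11 + 15)/6 = 66/6 = 11; σ²_Foundation = ((15−7)/6)² = 1.778
te_Framing = (1 + 4·3 + 5)/6 = 18/6 = 3; σ²_Framing = ((5−1)/6)² = 0.444
te_Roofing = (2 + 4·4 + 12)/6 = 30/6 = 5; σ²_Roofing = ((12−2)/6)² = 2.778

Forward pass:
ES_Site prep = 0; EF_Site prep = 11
ES_Demolition = 0; EF_Demolition = 13
ES_Excavation = max(EF_Site prep=11, EF_Demolition=13) = 13; EF_Excavation = 13+13 = 26
ES_Foundation = 13; EF_Foundation = 13+11 = 24
ES_Framing = 24; EF_Framing = 24+3 = 27
ES_Roofing = max(EF_Site prep=11, EF_Excavation=26, EF_Framing=27) = 27; EF_Roofing = 27+5 = 32
Expected project duration μ = 32 days. Critical path: Demolition → Foundation → Framing → Roofing.

Variances on critical path: σ²_Demolition=0.111, σ²_Foundation=1.778, σ²_Framing=0.444, σ²_Roofing=2.778.
Largest is σ²_Roofing = 2.778.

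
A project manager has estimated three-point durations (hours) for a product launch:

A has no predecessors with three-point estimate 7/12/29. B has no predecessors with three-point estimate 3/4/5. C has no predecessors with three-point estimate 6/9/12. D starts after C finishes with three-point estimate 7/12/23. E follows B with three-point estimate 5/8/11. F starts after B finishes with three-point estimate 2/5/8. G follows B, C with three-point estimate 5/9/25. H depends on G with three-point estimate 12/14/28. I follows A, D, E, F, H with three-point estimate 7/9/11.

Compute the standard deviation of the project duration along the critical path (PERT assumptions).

4.43 hours

te_A = (7 + 4·12 + 29)/6 = 84/6 = 14; σ²_A = ((29−7)/6)² = 13.444
te_B = (3 + 4·4 + 5)/6 = 24/6 = 4; σ²_B = ((5−3)/6)² = 0.111
te_C = (6 + 4·9 + 12)/6 = 54/6 = 9; σ²_C = ((12−6)/6)² = 1.000
te_D = (7 + 4·12 + 23)/6 = 78/6 = 13; σ²_D = ((23−7)/6)² = 7.111
te_E = (5 + 4·8 + 11)/6 = 48/6 = 8; σ²_E = ((11−5)/6)² = 1.000
te_F = (2 + 4·5 + 8)/6 = 30/6 = 5; σ²_F = ((8−2)/6)² = 1.000
te_G = (5 + 4·9 + 25)/6 = 66/6 = 11; σ²_G = ((25−5)/6)² = 11.111
te_H = (12 + 4·14 + 28)/6 = 96/6 = 16; σ²_H = ((28−12)/6)² = 7.111
te_I = (7 + 4·9 + 11)/6 = 54/6 = 9; σ²_I = ((11−7)/6)² = 0.444

Forward pass:
ES_A = 0; EF_A = 14
ES_B = 0; EF_B = 4
ES_C = 0; EF_C = 9
ES_D = 9; EF_D = 9+13 = 22
ES_E = 4; EF_E = 4+8 = 12
ES_F = 4; EF_F = 4+5 = 9
ES_G = max(EF_B=4, EF_C=9) = 9; EF_G = 9+11 = 20
ES_H = 20; EF_H = 20+16 = 36
ES_I = max(EF_A=14, EF_D=22, EF_E=12, EF_F=9, EF_H=36) = 36; EF_I = 36+9 = 45
Expected project duration μ = 45 hours. Critical path: C → G → H → I.

Variance along critical path = 1.000 + 11.111 + 7.111 + 0.444 = 19.667
σ = √19.667 = 4.435 hours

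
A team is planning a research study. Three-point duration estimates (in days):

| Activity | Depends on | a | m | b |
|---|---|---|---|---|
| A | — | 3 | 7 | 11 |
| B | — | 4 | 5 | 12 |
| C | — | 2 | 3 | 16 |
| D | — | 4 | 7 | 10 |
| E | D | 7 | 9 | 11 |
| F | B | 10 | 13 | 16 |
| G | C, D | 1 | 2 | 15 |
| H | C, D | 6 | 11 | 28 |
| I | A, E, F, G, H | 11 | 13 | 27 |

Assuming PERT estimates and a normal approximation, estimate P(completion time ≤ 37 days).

0.667

te_A = (3 + 4·7 + 11)/6 = 42/6 = 7; σ²_A = ((11−3)/6)² = 1.778
te_B = (4 + 4·5 + 12)/6 = 36/6 = 6; σ²_B = ((12−4)/6)² = 1.778
te_C = (2 + 4·3 + 16)/6 = 30/6 = 5; σ²_C = ((16−2)/6)² = 5.444
te_D = (4 + 4·7 + 10)/6 = 42/6 = 7; σ²_D = ((10−4)/6)² = 1.000
te_E = (7 + 4·9 + 11)/6 = 54/6 = 9; σ²_E = ((11−7)/6)² = 0.444
te_F = (10 + 4·13 + 16)/6 = 78/6 = 13; σ²_F = ((16−10)/6)² = 1.000
te_G = (1 + 4·2 + 15)/6 = 24/6 = 4; σ²_G = ((15−1)/6)² = 5.444
te_H = (6 + 4·11 + 28)/6 = 78/6 = 13; σ²_H = ((28−6)/6)² = 13.444
te_I = (11 + 4·13 + 27)/6 = 90/6 = 15; σ²_I = ((27−11)/6)² = 7.111

Forward pass:
ES_A = 0; EF_A = 7
ES_B = 0; EF_B = 6
ES_C = 0; EF_C = 5
ES_D = 0; EF_D = 7
ES_E = 7; EF_E = 7+9 = 16
ES_F = 6; EF_F = 6+13 = 19
ES_G = max(EF_C=5, EF_D=7) = 7; EF_G = 7+4 = 11
ES_H = max(EF_C=5, EF_D=7) = 7; EF_H = 7+13 = 20
ES_I = max(EF_A=7, EF_E=16, EF_F=19, EF_G=11, EF_H=20) = 20; EF_I = 20+15 = 35
Expected project duration μ = 35 days. Critical path: D → H → I.

Variance along critical path = 1.000 + 13.444 + 7.111 = 21.556; σ = √21.556 = 4.643 days.
Z = (37 − 35) / 4.643 = 0.431
P(T ≤ 37) = Φ(0.431) ≈ 0.667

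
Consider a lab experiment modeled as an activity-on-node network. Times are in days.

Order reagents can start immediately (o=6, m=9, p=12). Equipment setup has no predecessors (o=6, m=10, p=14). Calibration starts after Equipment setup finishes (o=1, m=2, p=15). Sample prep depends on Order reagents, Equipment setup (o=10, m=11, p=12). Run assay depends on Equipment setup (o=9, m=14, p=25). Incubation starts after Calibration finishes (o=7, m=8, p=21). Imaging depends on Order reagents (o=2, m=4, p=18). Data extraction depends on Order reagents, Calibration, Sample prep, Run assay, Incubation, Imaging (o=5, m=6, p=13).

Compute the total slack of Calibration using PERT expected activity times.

1 days

te_Order reagents = (6 + 4·9 + 12)/6 = 54/6 = 9
te_Equipment setup = (6 + 4·10 + 14)/6 = 60/6 = 10
te_Calibration = (1 + 4·2 + 15)/6 = 24/6 = 4
te_Sample prep = (10 + 4·11 + 12)/6 = 66/6 = 11
te_Run assay = (9 + 4·14 + 25)/6 = 90/6 = 15
te_Incubation = (7 + 4·8 + 21)/6 = 60/6 = 10
te_Imaging = (2 + 4·4 + 18)/6 = 36/6 = 6
te_Data extraction = (5 + 4·6 + 13)/6 = 42/6 = 7

Forward pass:
ES_Order reagents = 0; EF_Order reagents = 9
ES_Equipment setup = 0; EF_Equipment setup = 10
ES_Calibration = 10; EF_Calibration = 10+4 = 14
ES_Sample prep = max(EF_Order reagents=9, EF_Equipment setup=10) = 10; EF_Sample prep = 10+11 = 21
ES_Run assay = 10; EF_Run assay = 10+15 = 25
ES_Incubation = 14; EF_Incubation = 14+10 = 24
ES_Imaging = 9; EF_Imaging = 9+6 = 15
ES_Data extraction = max(EF_Order reagents=9, EF_Calibration=14, EF_Sample prep=21, EF_Run assay=25, EF_Incubation=24, EF_Imaging=15) = 25; EF_Data extraction = 25+7 = 32
Expected project duration μ = 32 days. Critical path: Equipment setup → Run assay → Data extraction.

Backward pass:
LF_Data extraction = 32; LS_Data extraction = 32−7 = 25
LF_Imaging = LS_Data extraction = 25; LS_Imaging = 25−6 = 19
LF_Incubation = LS_Data extraction = 25; LS_Incubation = 25−10 = 15
LF_Run assay = LS_Data extraction = 25; LS_Run assay = 25−15 = 10
LF_Sample prep = LS_Data extraction = 25; LS_Sample prep = 25−11 = 14
LF_Calibration = min(LS_Incubation=15, LS_Data extraction=25) = 15; LS_Calibration = 15−4 = 11
LF_Equipment setup = min(LS_Calibration=11, LS_Sample prep=14, LS_Run assay=10) = 10; LS_Equipment setup = 10−10 = 0
LF_Order reagents = min(LS_Sample prep=14, LS_Imaging=19, LS_Data extraction=25) = 14; LS_Order reagents = 14−9 = 5
Slack_Calibration = LS_Calibration − ES_Calibration = 11 − 10 = 1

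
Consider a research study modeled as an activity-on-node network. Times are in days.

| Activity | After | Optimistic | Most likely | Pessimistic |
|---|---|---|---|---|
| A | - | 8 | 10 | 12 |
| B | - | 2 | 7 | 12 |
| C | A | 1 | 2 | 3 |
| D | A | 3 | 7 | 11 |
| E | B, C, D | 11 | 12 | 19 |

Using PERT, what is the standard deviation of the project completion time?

te_A = (8 + 4·10 + 12)/6 = 60/6 = 10; σ²_A = ((12−8)/6)² = 0.444
te_B = (2 + 4·7 + 12)/6 = 42/6 = 7; σ²_B = ((12−2)/6)² = 2.778
te_C = (1 + 4·2 + 3)/6 = 12/6 = 2; σ²_C = ((3−1)/6)² = 0.111
te_D = (3 + 4·7 + 11)/6 = 42/6 = 7; σ²_D = ((11−3)/6)² = 1.778
te_E = (11 + 4·12 + 19)/6 = 78/6 = 13; σ²_E = ((19−11)/6)² = 1.778

Forward pass:
ES_A = 0; EF_A = 10
ES_B = 0; EF_B = 7
ES_C = 10; EF_C = 10+2 = 12
ES_D = 10; EF_D = 10+7 = 17
ES_E = max(EF_B=7, EF_C=12, EF_D=17) = 17; EF_E = 17+13 = 30
Expected project duration μ = 30 days. Critical path: A → D → E.

Variance along critical path = 0.444 + 1.778 + 1.778 = 4.000
σ = √4.000 = 2.000 days

2.00 days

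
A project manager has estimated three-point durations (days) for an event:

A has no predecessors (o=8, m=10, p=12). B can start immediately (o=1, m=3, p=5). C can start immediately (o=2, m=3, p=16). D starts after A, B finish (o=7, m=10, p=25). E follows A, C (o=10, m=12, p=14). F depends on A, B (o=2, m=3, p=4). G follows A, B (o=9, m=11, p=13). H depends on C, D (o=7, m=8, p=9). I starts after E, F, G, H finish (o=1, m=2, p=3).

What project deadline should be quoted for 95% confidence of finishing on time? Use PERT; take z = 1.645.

37.1 days

te_A = (8 + 4·10 + 12)/6 = 60/6 = 10; σ²_A = ((12−8)/6)² = 0.444
te_B = (1 + 4·3 + 5)/6 = 18/6 = 3; σ²_B = ((5−1)/6)² = 0.444
te_C = (2 + 4·3 + 16)/6 = 30/6 = 5; σ²_C = ((16−2)/6)² = 5.444
te_D = (7 + 4·10 + 25)/6 = 72/6 = 12; σ²_D = ((25−7)/6)² = 9.000
te_E = (10 + 4·12 + 14)/6 = 72/6 = 12; σ²_E = ((14−10)/6)² = 0.444
te_F = (2 + 4·3 + 4)/6 = 18/6 = 3; σ²_F = ((4−2)/6)² = 0.111
te_G = (9 + 4·11 + 13)/6 = 66/6 = 11; σ²_G = ((13−9)/6)² = 0.444
te_H = (7 + 4·8 + 9)/6 = 48/6 = 8; σ²_H = ((9−7)/6)² = 0.111
te_I = (1 + 4·2 + 3)/6 = 12/6 = 2; σ²_I = ((3−1)/6)² = 0.111

Forward pass:
ES_A = 0; EF_A = 10
ES_B = 0; EF_B = 3
ES_C = 0; EF_C = 5
ES_D = max(EF_A=10, EF_B=3) = 10; EF_D = 10+12 = 22
ES_E = max(EF_A=10, EF_C=5) = 10; EF_E = 10+12 = 22
ES_F = max(EF_A=10, EF_B=3) = 10; EF_F = 10+3 = 13
ES_G = max(EF_A=10, EF_B=3) = 10; EF_G = 10+11 = 21
ES_H = max(EF_C=5, EF_D=22) = 22; EF_H = 22+8 = 30
ES_I = max(EF_E=22, EF_F=13, EF_G=21, EF_H=30) = 30; EF_I = 30+2 = 32
Expected project duration μ = 32 days. Critical path: A → D → H → I.

Variance along critical path = 0.444 + 9.000 + 0.111 + 0.111 = 9.667; σ = 3.109 days.
D = μ + z·σ = 32 + 1.645·3.109 = 37.1 days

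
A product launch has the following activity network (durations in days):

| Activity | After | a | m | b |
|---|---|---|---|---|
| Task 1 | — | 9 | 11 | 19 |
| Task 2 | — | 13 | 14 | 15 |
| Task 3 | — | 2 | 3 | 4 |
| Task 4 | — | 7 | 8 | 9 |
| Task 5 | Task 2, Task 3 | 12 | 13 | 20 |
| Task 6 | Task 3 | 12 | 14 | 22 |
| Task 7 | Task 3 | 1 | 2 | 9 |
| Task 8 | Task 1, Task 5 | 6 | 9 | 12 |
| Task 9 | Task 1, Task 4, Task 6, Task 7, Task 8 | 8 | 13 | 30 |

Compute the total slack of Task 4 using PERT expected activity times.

te_Task 1 = (9 + 4·11 + 19)/6 = 72/6 = 12
te_Task 2 = (13 + 4·14 + 15)/6 = 84/6 = 14
te_Task 3 = (2 + 4·3 + 4)/6 = 18/6 = 3
te_Task 4 = (7 + 4·8 + 9)/6 = 48/6 = 8
te_Task 5 = (12 + 4·13 + 20)/6 = 84/6 = 14
te_Task 6 = (12 + 4·14 + 22)/6 = 90/6 = 15
te_Task 7 = (1 + 4·2 + 9)/6 = 18/6 = 3
te_Task 8 = (6 + 4·9 + 12)/6 = 54/6 = 9
te_Task 9 = (8 + 4·13 + 30)/6 = 90/6 = 15

Forward pass:
ES_Task 1 = 0; EF_Task 1 = 12
ES_Task 2 = 0; EF_Task 2 = 14
ES_Task 3 = 0; EF_Task 3 = 3
ES_Task 4 = 0; EF_Task 4 = 8
ES_Task 5 = max(EF_Task 2=14, EF_Task 3=3) = 14; EF_Task 5 = 14+14 = 28
ES_Task 6 = 3; EF_Task 6 = 3+15 = 18
ES_Task 7 = 3; EF_Task 7 = 3+3 = 6
ES_Task 8 = max(EF_Task 1=12, EF_Task 5=28) = 28; EF_Task 8 = 28+9 = 37
ES_Task 9 = max(EF_Task 1=12, EF_Task 4=8, EF_Task 6=18, EF_Task 7=6, EF_Task 8=37) = 37; EF_Task 9 = 37+15 = 52
Expected project duration μ = 52 days. Critical path: Task 2 → Task 5 → Task 8 → Task 9.

Backward pass:
LF_Task 9 = 52; LS_Task 9 = 52−15 = 37
LF_Task 8 = LS_Task 9 = 37; LS_Task 8 = 37−9 = 28
LF_Task 7 = LS_Task 9 = 37; LS_Task 7 = 37−3 = 34
LF_Task 6 = LS_Task 9 = 37; LS_Task 6 = 37−15 = 22
LF_Task 5 = LS_Task 8 = 28; LS_Task 5 = 28−14 = 14
LF_Task 4 = LS_Task 9 = 37; LS_Task 4 = 37−8 = 29
LF_Task 3 = min(LS_Task 5=14, LS_Task 6=22, LS_Task 7=34) = 14; LS_Task 3 = 14−3 = 11
LF_Task 2 = LS_Task 5 = 14; LS_Task 2 = 14−14 = 0
LF_Task 1 = min(LS_Task 8=28, LS_Task 9=37) = 28; LS_Task 1 = 28−12 = 16
Slack_Task 4 = LS_Task 4 − ES_Task 4 = 29 − 0 = 29

29 days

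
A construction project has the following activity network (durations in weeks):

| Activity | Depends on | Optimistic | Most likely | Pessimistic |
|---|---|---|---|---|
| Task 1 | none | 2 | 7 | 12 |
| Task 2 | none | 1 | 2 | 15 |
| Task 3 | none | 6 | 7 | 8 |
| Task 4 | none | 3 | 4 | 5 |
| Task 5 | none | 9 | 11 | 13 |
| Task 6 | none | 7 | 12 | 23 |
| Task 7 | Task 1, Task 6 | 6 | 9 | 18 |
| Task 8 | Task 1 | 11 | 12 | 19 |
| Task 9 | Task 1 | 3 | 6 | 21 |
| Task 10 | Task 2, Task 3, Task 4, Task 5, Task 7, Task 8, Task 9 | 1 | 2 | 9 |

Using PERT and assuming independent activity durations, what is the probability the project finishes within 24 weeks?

0.289

te_Task 1 = (2 + 4·7 + 12)/6 = 42/6 = 7; σ²_Task 1 = ((12−2)/6)² = 2.778
te_Task 2 = (1 + 4·2 + 15)/6 = 24/6 = 4; σ²_Task 2 = ((15−1)/6)² = 5.444
te_Task 3 = (6 + 4·7 + 8)/6 = 42/6 = 7; σ²_Task 3 = ((8−6)/6)² = 0.111
te_Task 4 = (3 + 4·4 + 5)/6 = 24/6 = 4; σ²_Task 4 = ((5−3)/6)² = 0.111
te_Task 5 = (9 + 4·11 + 13)/6 = 66/6 = 11; σ²_Task 5 = ((13−9)/6)² = 0.444
te_Task 6 = (7 + 4·12 + 23)/6 = 78/6 = 13; σ²_Task 6 = ((23−7)/6)² = 7.111
te_Task 7 = (6 + 4·9 + 18)/6 = 60/6 = 10; σ²_Task 7 = ((18−6)/6)² = 4.000
te_Task 8 = (11 + 4·12 + 19)/6 = 78/6 = 13; σ²_Task 8 = ((19−11)/6)² = 1.778
te_Task 9 = (3 + 4·6 + 21)/6 = 48/6 = 8; σ²_Task 9 = ((21−3)/6)² = 9.000
te_Task 10 = (1 + 4·2 + 9)/6 = 18/6 = 3; σ²_Task 10 = ((9−1)/6)² = 1.778

Forward pass:
ES_Task 1 = 0; EF_Task 1 = 7
ES_Task 2 = 0; EF_Task 2 = 4
ES_Task 3 = 0; EF_Task 3 = 7
ES_Task 4 = 0; EF_Task 4 = 4
ES_Task 5 = 0; EF_Task 5 = 11
ES_Task 6 = 0; EF_Task 6 = 13
ES_Task 7 = max(EF_Task 1=7, EF_Task 6=13) = 13; EF_Task 7 = 13+10 = 23
ES_Task 8 = 7; EF_Task 8 = 7+13 = 20
ES_Task 9 = 7; EF_Task 9 = 7+8 = 15
ES_Task 10 = max(EF_Task 2=4, EF_Task 3=7, EF_Task 4=4, EF_Task 5=11, EF_Task 7=23, EF_Task 8=20, EF_Task 9=15) = 23; EF_Task 10 = 23+3 = 26
Expected project duration μ = 26 weeks. Critical path: Task 6 → Task 7 → Task 10.

Variance along critical path = 7.111 + 4.000 + 1.778 = 12.889; σ = √12.889 = 3.590 weeks.
Z = (24 − 26) / 3.590 = -0.557
P(T ≤ 24) = Φ(-0.557) ≈ 0.289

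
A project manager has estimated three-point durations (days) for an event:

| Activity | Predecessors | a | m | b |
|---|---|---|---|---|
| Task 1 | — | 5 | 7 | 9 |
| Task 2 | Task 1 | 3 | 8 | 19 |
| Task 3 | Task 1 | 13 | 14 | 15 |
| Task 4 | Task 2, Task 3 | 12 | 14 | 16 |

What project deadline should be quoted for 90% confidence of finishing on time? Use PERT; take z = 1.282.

te_Task 1 = (5 + 4·7 + 9)/6 = 42/6 = 7; σ²_Task 1 = ((9−5)/6)² = 0.444
te_Task 2 = (3 + 4·8 + 19)/6 = 54/6 = 9; σ²_Task 2 = ((19−3)/6)² = 7.111
te_Task 3 = (13 + 4·14 + 15)/6 = 84/6 = 14; σ²_Task 3 = ((15−13)/6)² = 0.111
te_Task 4 = (12 + 4·14 + 16)/6 = 84/6 = 14; σ²_Task 4 = ((16−12)/6)² = 0.444

Forward pass:
ES_Task 1 = 0; EF_Task 1 = 7
ES_Task 2 = 7; EF_Task 2 = 7+9 = 16
ES_Task 3 = 7; EF_Task 3 = 7+14 = 21
ES_Task 4 = max(EF_Task 2=16, EF_Task 3=21) = 21; EF_Task 4 = 21+14 = 35
Expected project duration μ = 35 days. Critical path: Task 1 → Task 3 → Task 4.

Variance along critical path = 0.444 + 0.111 + 0.444 = 1.000; σ = 1.000 days.
D = μ + z·σ = 35 + 1.282·1.000 = 36.3 days

36.3 days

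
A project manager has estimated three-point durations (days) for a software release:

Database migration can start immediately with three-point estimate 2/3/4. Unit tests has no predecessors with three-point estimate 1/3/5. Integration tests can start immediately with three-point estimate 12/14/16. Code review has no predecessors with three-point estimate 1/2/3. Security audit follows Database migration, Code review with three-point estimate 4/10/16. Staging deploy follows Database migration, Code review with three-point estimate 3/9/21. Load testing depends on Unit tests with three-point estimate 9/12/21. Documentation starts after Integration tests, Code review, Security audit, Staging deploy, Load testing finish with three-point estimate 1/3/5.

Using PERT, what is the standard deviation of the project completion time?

te_Database migration = (2 + 4·3 + 4)/6 = 18/6 = 3; σ²_Database migration = ((4−2)/6)² = 0.111
te_Unit tests = (1 + 4·3 + 5)/6 = 18/6 = 3; σ²_Unit tests = ((5−1)/6)² = 0.444
te_Integration tests = (12 + 4·14 + 16)/6 = 84/6 = 14; σ²_Integration tests = ((16−12)/6)² = 0.444
te_Code review = (1 + 4·2 + 3)/6 = 12/6 = 2; σ²_Code review = ((3−1)/6)² = 0.111
te_Security audit = (4 + 4·10 + 16)/6 = 60/6 = 10; σ²_Security audit = ((16−4)/6)² = 4.000
te_Staging deploy = (3 + 4·9 + 21)/6 = 60/6 = 10; σ²_Staging deploy = ((21−3)/6)² = 9.000
te_Load testing = (9 + 4·12 + 21)/6 = 78/6 = 13; σ²_Load testing = ((21−9)/6)² = 4.000
te_Documentation = (1 + 4·3 + 5)/6 = 18/6 = 3; σ²_Documentation = ((5−1)/6)² = 0.444

Forward pass:
ES_Database migration = 0; EF_Database migration = 3
ES_Unit tests = 0; EF_Unit tests = 3
ES_Integration tests = 0; EF_Integration tests = 14
ES_Code review = 0; EF_Code review = 2
ES_Security audit = max(EF_Database migration=3, EF_Code review=2) = 3; EF_Security audit = 3+10 = 13
ES_Staging deploy = max(EF_Database migration=3, EF_Code review=2) = 3; EF_Staging deploy = 3+10 = 13
ES_Load testing = 3; EF_Load testing = 3+13 = 16
ES_Documentation = max(EF_Integration tests=14, EF_Code review=2, EF_Security audit=13, EF_Staging deploy=13, EF_Load testing=16) = 16; EF_Documentation = 16+3 = 19
Expected project duration μ = 19 days. Critical path: Unit tests → Load testing → Documentation.

Variance along critical path = 0.444 + 4.000 + 0.444 = 4.889
σ = √4.889 = 2.211 days

2.21 days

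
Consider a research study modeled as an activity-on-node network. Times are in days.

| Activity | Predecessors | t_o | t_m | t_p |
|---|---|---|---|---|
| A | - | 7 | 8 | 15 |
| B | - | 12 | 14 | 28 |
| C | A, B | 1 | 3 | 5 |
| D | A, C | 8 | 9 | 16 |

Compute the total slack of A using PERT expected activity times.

7 days

te_A = (7 + 4·8 + 15)/6 = 54/6 = 9
te_B = (12 + 4·14 + 28)/6 = 96/6 = 16
te_C = (1 + 4·3 + 5)/6 = 18/6 = 3
te_D = (8 + 4·9 + 16)/6 = 60/6 = 10

Forward pass:
ES_A = 0; EF_A = 9
ES_B = 0; EF_B = 16
ES_C = max(EF_A=9, EF_B=16) = 16; EF_C = 16+3 = 19
ES_D = max(EF_A=9, EF_C=19) = 19; EF_D = 19+10 = 29
Expected project duration μ = 29 days. Critical path: B → C → D.

Backward pass:
LF_D = 29; LS_D = 29−10 = 19
LF_C = LS_D = 19; LS_C = 19−3 = 16
LF_B = LS_C = 16; LS_B = 16−16 = 0
LF_A = min(LS_C=16, LS_D=19) = 16; LS_A = 16−9 = 7
Slack_A = LS_A − ES_A = 7 − 0 = 7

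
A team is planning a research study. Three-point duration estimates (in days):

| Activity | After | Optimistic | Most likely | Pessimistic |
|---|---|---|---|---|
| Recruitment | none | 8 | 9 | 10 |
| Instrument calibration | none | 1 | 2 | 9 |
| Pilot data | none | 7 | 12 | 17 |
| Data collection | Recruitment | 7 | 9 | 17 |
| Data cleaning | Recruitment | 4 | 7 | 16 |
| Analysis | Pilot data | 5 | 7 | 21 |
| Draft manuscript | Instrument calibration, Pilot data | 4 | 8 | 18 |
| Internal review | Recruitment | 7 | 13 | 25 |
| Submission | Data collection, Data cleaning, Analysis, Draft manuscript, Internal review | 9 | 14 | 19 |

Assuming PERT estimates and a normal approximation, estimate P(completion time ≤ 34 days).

te_Recruitment = (8 + 4·9 + 10)/6 = 54/6 = 9; σ²_Recruitment = ((10−8)/6)² = 0.111
te_Instrument calibration = (1 + 4·2 + 9)/6 = 18/6 = 3; σ²_Instrument calibration = ((9−1)/6)² = 1.778
te_Pilot data = (7 + 4·12 + 17)/6 = 72/6 = 12; σ²_Pilot data = ((17−7)/6)² = 2.778
te_Data collection = (7 + 4·9 + 17)/6 = 60/6 = 10; σ²_Data collection = ((17−7)/6)² = 2.778
te_Data cleaning = (4 + 4·7 + 16)/6 = 48/6 = 8; σ²_Data cleaning = ((16−4)/6)² = 4.000
te_Analysis = (5 + 4·7 + 21)/6 = 54/6 = 9; σ²_Analysis = ((21−5)/6)² = 7.111
te_Draft manuscript = (4 + 4·8 + 18)/6 = 54/6 = 9; σ²_Draft manuscript = ((18−4)/6)² = 5.444
te_Internal review = (7 + 4·13 + 25)/6 = 84/6 = 14; σ²_Internal review = ((25−7)/6)² = 9.000
te_Submission = (9 + 4·14 + 19)/6 = 84/6 = 14; σ²_Submission = ((19−9)/6)² = 2.778

Forward pass:
ES_Recruitment = 0; EF_Recruitment = 9
ES_Instrument calibration = 0; EF_Instrument calibration = 3
ES_Pilot data = 0; EF_Pilot data = 12
ES_Data collection = 9; EF_Data collection = 9+10 = 19
ES_Data cleaning = 9; EF_Data cleaning = 9+8 = 17
ES_Analysis = 12; EF_Analysis = 12+9 = 21
ES_Draft manuscript = max(EF_Instrument calibration=3, EF_Pilot data=12) = 12; EF_Draft manuscript = 12+9 = 21
ES_Internal review = 9; EF_Internal review = 9+14 = 23
ES_Submission = max(EF_Data collection=19, EF_Data cleaning=17, EF_Analysis=21, EF_Draft manuscript=21, EF_Internal review=23) = 23; EF_Submission = 23+14 = 37
Expected project duration μ = 37 days. Critical path: Recruitment → Internal review → Submission.

Variance along critical path = 0.111 + 9.000 + 2.778 = 11.889; σ = √11.889 = 3.448 days.
Z = (34 − 37) / 3.448 = -0.870
P(T ≤ 34) = Φ(-0.870) ≈ 0.192

0.192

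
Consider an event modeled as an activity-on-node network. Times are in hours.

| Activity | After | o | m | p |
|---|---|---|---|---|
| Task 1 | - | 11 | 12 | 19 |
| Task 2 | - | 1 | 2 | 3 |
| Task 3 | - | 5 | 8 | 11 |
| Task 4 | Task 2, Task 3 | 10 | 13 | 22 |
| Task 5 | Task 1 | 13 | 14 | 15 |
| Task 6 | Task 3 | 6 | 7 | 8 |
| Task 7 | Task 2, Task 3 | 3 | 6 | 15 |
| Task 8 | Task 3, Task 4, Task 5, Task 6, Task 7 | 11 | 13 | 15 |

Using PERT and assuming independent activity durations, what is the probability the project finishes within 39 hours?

0.256

te_Task 1 = (11 + 4·12 + 19)/6 = 78/6 = 13; σ²_Task 1 = ((19−11)/6)² = 1.778
te_Task 2 = (1 + 4·2 + 3)/6 = 12/6 = 2; σ²_Task 2 = ((3−1)/6)² = 0.111
te_Task 3 = (5 + 4·8 + 11)/6 = 48/6 = 8; σ²_Task 3 = ((11−5)/6)² = 1.000
te_Task 4 = (10 + 4·13 + 22)/6 = 84/6 = 14; σ²_Task 4 = ((22−10)/6)² = 4.000
te_Task 5 = (13 + 4·14 + 15)/6 = 84/6 = 14; σ²_Task 5 = ((15−13)/6)² = 0.111
te_Task 6 = (6 + 4·7 + 8)/6 = 42/6 = 7; σ²_Task 6 = ((8−6)/6)² = 0.111
te_Task 7 = (3 + 4·6 + 15)/6 = 42/6 = 7; σ²_Task 7 = ((15−3)/6)² = 4.000
te_Task 8 = (11 + 4·13 + 15)/6 = 78/6 = 13; σ²_Task 8 = ((15−11)/6)² = 0.444

Forward pass:
ES_Task 1 = 0; EF_Task 1 = 13
ES_Task 2 = 0; EF_Task 2 = 2
ES_Task 3 = 0; EF_Task 3 = 8
ES_Task 4 = max(EF_Task 2=2, EF_Task 3=8) = 8; EF_Task 4 = 8+14 = 22
ES_Task 5 = 13; EF_Task 5 = 13+14 = 27
ES_Task 6 = 8; EF_Task 6 = 8+7 = 15
ES_Task 7 = max(EF_Task 2=2, EF_Task 3=8) = 8; EF_Task 7 = 8+7 = 15
ES_Task 8 = max(EF_Task 3=8, EF_Task 4=22, EF_Task 5=27, EF_Task 6=15, EF_Task 7=15) = 27; EF_Task 8 = 27+13 = 40
Expected project duration μ = 40 hours. Critical path: Task 1 → Task 5 → Task 8.

Variance along critical path = 1.778 + 0.111 + 0.444 = 2.333; σ = √2.333 = 1.528 hours.
Z = (39 − 40) / 1.528 = -0.655
P(T ≤ 39) = Φ(-0.655) ≈ 0.256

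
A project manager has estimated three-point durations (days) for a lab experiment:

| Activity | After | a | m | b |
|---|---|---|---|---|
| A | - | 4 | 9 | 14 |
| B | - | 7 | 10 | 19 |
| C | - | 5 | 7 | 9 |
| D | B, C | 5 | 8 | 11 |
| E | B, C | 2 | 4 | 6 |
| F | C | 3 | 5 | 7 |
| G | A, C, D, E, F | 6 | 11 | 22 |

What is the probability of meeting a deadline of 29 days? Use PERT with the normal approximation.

0.283

te_A = (4 + 4·9 + 14)/6 = 54/6 = 9; σ²_A = ((14−4)/6)² = 2.778
te_B = (7 + 4·10 + 19)/6 = 66/6 = 11; σ²_B = ((19−7)/6)² = 4.000
te_C = (5 + 4·7 + 9)/6 = 42/6 = 7; σ²_C = ((9−5)/6)² = 0.444
te_D = (5 + 4·8 + 11)/6 = 48/6 = 8; σ²_D = ((11−5)/6)² = 1.000
te_E = (2 + 4·4 + 6)/6 = 24/6 = 4; σ²_E = ((6−2)/6)² = 0.444
te_F = (3 + 4·5 + 7)/6 = 30/6 = 5; σ²_F = ((7−3)/6)² = 0.444
te_G = (6 + 4·11 + 22)/6 = 72/6 = 12; σ²_G = ((22−6)/6)² = 7.111

Forward pass:
ES_A = 0; EF_A = 9
ES_B = 0; EF_B = 11
ES_C = 0; EF_C = 7
ES_D = max(EF_B=11, EF_C=7) = 11; EF_D = 11+8 = 19
ES_E = max(EF_B=11, EF_C=7) = 11; EF_E = 11+4 = 15
ES_F = 7; EF_F = 7+5 = 12
ES_G = max(EF_A=9, EF_C=7, EF_D=19, EF_E=15, EF_F=12) = 19; EF_G = 19+12 = 31
Expected project duration μ = 31 days. Critical path: B → D → G.

Variance along critical path = 4.000 + 1.000 + 7.111 = 12.111; σ = √12.111 = 3.480 days.
Z = (29 − 31) / 3.480 = -0.575
P(T ≤ 29) = Φ(-0.575) ≈ 0.283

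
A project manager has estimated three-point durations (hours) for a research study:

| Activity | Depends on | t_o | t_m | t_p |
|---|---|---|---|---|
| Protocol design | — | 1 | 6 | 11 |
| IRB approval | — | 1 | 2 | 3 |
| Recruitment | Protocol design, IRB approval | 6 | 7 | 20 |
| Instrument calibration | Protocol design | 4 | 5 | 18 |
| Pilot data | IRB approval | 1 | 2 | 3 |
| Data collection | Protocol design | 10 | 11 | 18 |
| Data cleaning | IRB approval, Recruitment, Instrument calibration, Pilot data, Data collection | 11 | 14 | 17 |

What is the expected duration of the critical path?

te_Protocol design = (1 + 4·6 + 11)/6 = 36/6 = 6
te_IRB approval = (1 + 4·2 + 3)/6 = 12/6 = 2
te_Recruitment = (6 + 4·7 + 20)/6 = 54/6 = 9
te_Instrument calibration = (4 + 4·5 + 18)/6 = 42/6 = 7
te_Pilot data = (1 + 4·2 + 3)/6 = 12/6 = 2
te_Data collection = (10 + 4·11 + 18)/6 = 72/6 = 12
te_Data cleaning = (11 + 4·14 + 17)/6 = 84/6 = 14

Forward pass:
ES_Protocol design = 0; EF_Protocol design = 6
ES_IRB approval = 0; EF_IRB approval = 2
ES_Recruitment = max(EF_Protocol design=6, EF_IRB approval=2) = 6; EF_Recruitment = 6+9 = 15
ES_Instrument calibration = 6; EF_Instrument calibration = 6+7 = 13
ES_Pilot data = 2; EF_Pilot data = 2+2 = 4
ES_Data collection = 6; EF_Data collection = 6+12 = 18
ES_Data cleaning = max(EF_IRB approval=2, EF_Recruitment=15, EF_Instrument calibration=13, EF_Pilot data=4, EF_Data collection=18) = 18; EF_Data cleaning = 18+14 = 32
Expected project duration μ = 32 hours. Critical path: Protocol design → Data collection → Data cleaning.

32 hours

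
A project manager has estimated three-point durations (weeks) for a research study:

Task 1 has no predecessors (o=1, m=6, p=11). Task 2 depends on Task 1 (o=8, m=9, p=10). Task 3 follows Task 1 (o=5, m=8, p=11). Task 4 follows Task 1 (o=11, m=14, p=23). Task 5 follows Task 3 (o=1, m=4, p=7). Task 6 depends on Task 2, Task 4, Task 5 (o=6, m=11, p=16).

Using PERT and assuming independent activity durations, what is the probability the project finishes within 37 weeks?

te_Task 1 = (1 + 4·6 + 11)/6 = 36/6 = 6; σ²_Task 1 = ((11−1)/6)² = 2.778
te_Task 2 = (8 + 4·9 + 10)/6 = 54/6 = 9; σ²_Task 2 = ((10−8)/6)² = 0.111
te_Task 3 = (5 + 4·8 + 11)/6 = 48/6 = 8; σ²_Task 3 = ((11−5)/6)² = 1.000
te_Task 4 = (11 + 4·14 + 23)/6 = 90/6 = 15; σ²_Task 4 = ((23−11)/6)² = 4.000
te_Task 5 = (1 + 4·4 + 7)/6 = 24/6 = 4; σ²_Task 5 = ((7−1)/6)² = 1.000
te_Task 6 = (6 + 4·11 + 16)/6 = 66/6 = 11; σ²_Task 6 = ((16−6)/6)² = 2.778

Forward pass:
ES_Task 1 = 0; EF_Task 1 = 6
ES_Task 2 = 6; EF_Task 2 = 6+9 = 15
ES_Task 3 = 6; EF_Task 3 = 6+8 = 14
ES_Task 4 = 6; EF_Task 4 = 6+15 = 21
ES_Task 5 = 14; EF_Task 5 = 14+4 = 18
ES_Task 6 = max(EF_Task 2=15, EF_Task 4=21, EF_Task 5=18) = 21; EF_Task 6 = 21+11 = 32
Expected project duration μ = 32 weeks. Critical path: Task 1 → Task 4 → Task 6.

Variance along critical path = 2.778 + 4.000 + 2.778 = 9.556; σ = √9.556 = 3.091 weeks.
Z = (37 − 32) / 3.091 = 1.617
P(T ≤ 37) = Φ(1.617) ≈ 0.947

0.947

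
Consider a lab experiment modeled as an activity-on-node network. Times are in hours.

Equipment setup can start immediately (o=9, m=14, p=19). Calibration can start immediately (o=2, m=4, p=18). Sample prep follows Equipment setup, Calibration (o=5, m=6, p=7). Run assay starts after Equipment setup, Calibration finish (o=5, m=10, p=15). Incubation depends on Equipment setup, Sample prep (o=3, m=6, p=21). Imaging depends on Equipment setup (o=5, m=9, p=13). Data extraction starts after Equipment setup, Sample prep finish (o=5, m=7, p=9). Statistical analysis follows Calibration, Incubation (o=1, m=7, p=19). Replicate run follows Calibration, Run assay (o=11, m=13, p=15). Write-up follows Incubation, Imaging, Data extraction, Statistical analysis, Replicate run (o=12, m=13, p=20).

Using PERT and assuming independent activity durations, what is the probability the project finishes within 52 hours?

te_Equipment setup = (9 + 4·14 + 19)/6 = 84/6 = 14; σ²_Equipment setup = ((19−9)/6)² = 2.778
te_Calibration = (2 + 4·4 + 18)/6 = 36/6 = 6; σ²_Calibration = ((18−2)/6)² = 7.111
te_Sample prep = (5 + 4·6 + 7)/6 = 36/6 = 6; σ²_Sample prep = ((7−5)/6)² = 0.111
te_Run assay = (5 + 4·10 + 15)/6 = 60/6 = 10; σ²_Run assay = ((15−5)/6)² = 2.778
te_Incubation = (3 + 4·6 + 21)/6 = 48/6 = 8; σ²_Incubation = ((21−3)/6)² = 9.000
te_Imaging = (5 + 4·9 + 13)/6 = 54/6 = 9; σ²_Imaging = ((13−5)/6)² = 1.778
te_Data extraction = (5 + 4·7 + 9)/6 = 42/6 = 7; σ²_Data extraction = ((9−5)/6)² = 0.444
te_Statistical analysis = (1 + 4·7 + 19)/6 = 48/6 = 8; σ²_Statistical analysis = ((19−1)/6)² = 9.000
te_Replicate run = (11 + 4·13 + 15)/6 = 78/6 = 13; σ²_Replicate run = ((15−11)/6)² = 0.444
te_Write-up = (12 + 4·13 + 20)/6 = 84/6 = 14; σ²_Write-up = ((20−12)/6)² = 1.778

Forward pass:
ES_Equipment setup = 0; EF_Equipment setup = 14
ES_Calibration = 0; EF_Calibration = 6
ES_Sample prep = max(EF_Equipment setup=14, EF_Calibration=6) = 14; EF_Sample prep = 14+6 = 20
ES_Run assay = max(EF_Equipment setup=14, EF_Calibration=6) = 14; EF_Run assay = 14+10 = 24
ES_Incubation = max(EF_Equipment setup=14, EF_Sample prep=20) = 20; EF_Incubation = 20+8 = 28
ES_Imaging = 14; EF_Imaging = 14+9 = 23
ES_Data extraction = max(EF_Equipment setup=14, EF_Sample prep=20) = 20; EF_Data extraction = 20+7 = 27
ES_Statistical analysis = max(EF_Calibration=6, EF_Incubation=28) = 28; EF_Statistical analysis = 28+8 = 36
ES_Replicate run = max(EF_Calibration=6, EF_Run assay=24) = 24; EF_Replicate run = 24+13 = 37
ES_Write-up = max(EF_Incubation=28, EF_Imaging=23, EF_Data extraction=27, EF_Statistical analysis=36, EF_Replicate run=37) = 37; EF_Write-up = 37+14 = 51
Expected project duration μ = 51 hours. Critical path: Equipment setup → Run assay → Replicate run → Write-up.

Variance along critical path = 2.778 + 2.778 + 0.444 + 1.778 = 7.778; σ = √7.778 = 2.789 hours.
Z = (52 − 51) / 2.789 = 0.359
P(T ≤ 52) = Φ(0.359) ≈ 0.640

0.640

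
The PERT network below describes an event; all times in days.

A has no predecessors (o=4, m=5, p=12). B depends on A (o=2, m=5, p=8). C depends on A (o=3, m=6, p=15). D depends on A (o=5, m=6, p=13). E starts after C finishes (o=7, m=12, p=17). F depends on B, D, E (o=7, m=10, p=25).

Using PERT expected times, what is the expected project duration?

te_A = (4 + 4·5 + 12)/6 = 36/6 = 6
te_B = (2 + 4·5 + 8)/6 = 30/6 = 5
te_C = (3 + 4·6 + 15)/6 = 42/6 = 7
te_D = (5 + 4·6 + 13)/6 = 42/6 = 7
te_E = (7 + 4·12 + 17)/6 = 72/6 = 12
te_F = (7 + 4·10 + 25)/6 = 72/6 = 12

Forward pass:
ES_A = 0; EF_A = 6
ES_B = 6; EF_B = 6+5 = 11
ES_C = 6; EF_C = 6+7 = 13
ES_D = 6; EF_D = 6+7 = 13
ES_E = 13; EF_E = 13+12 = 25
ES_F = max(EF_B=11, EF_D=13, EF_E=25) = 25; EF_F = 25+12 = 37
Expected project duration μ = 37 days. Critical path: A → C → E → F.

37 days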